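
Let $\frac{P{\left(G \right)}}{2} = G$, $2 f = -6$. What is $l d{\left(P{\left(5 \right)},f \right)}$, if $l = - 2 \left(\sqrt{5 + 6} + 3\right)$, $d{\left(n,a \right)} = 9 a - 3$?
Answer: $180 + 60 \sqrt{11} \approx 379.0$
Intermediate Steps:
$f = -3$ ($f = \frac{1}{2} \left(-6\right) = -3$)
$P{\left(G \right)} = 2 G$
$d{\left(n,a \right)} = -3 + 9 a$
$l = -6 - 2 \sqrt{11}$ ($l = - 2 \left(\sqrt{11} + 3\right) = - 2 \left(3 + \sqrt{11}\right) = -6 - 2 \sqrt{11} \approx -12.633$)
$l d{\left(P{\left(5 \right)},f \right)} = \left(-6 - 2 \sqrt{11}\right) \left(-3 + 9 \left(-3\right)\right) = \left(-6 - 2 \sqrt{11}\right) \left(-3 - 27\right) = \left(-6 - 2 \sqrt{11}\right) \left(-30\right) = 180 + 60 \sqrt{11}$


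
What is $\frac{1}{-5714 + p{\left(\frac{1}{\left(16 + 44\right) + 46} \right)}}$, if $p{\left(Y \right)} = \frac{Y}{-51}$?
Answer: $- \frac{5406}{30889885} \approx -0.00017501$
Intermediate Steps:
$p{\left(Y \right)} = - \frac{Y}{51}$ ($p{\left(Y \right)} = Y \left(- \frac{1}{51}\right) = - \frac{Y}{51}$)
$\frac{1}{-5714 + p{\left(\frac{1}{\left(16 + 44\right) + 46} \right)}} = \frac{1}{-5714 - \frac{1}{51 \left(\left(16 + 44\right) + 46\right)}} = \frac{1}{-5714 - \frac{1}{51 \left(60 + 46\right)}} = \frac{1}{-5714 - \frac{1}{51 \cdot 106}} = \frac{1}{-5714 - \frac{1}{5406}} = \frac{1}{- \frac{30889885}{5406}} = - \frac{5406}{30889885}$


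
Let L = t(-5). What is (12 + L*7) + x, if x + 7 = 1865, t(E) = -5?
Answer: 1835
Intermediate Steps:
x = 1858 (x = -7 + 1865 = 1858)
L = -5
(12 + L*7) + x = (12 - 5*7) + 1858 = (12 - 35) + 1858 = -23 + 1858 = 1835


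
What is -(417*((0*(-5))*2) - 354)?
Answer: 354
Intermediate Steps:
-(417*((0*(-5))*2) - 354) = -(417*(0*2) - 354) = -(417*0 - 354) = -(0 - 354) = -1*(-354) = 354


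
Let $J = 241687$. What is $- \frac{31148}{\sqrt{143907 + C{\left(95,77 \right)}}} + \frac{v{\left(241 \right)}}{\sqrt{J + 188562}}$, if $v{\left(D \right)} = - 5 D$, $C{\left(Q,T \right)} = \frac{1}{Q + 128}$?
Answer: $- \frac{15574 \sqrt{7156351426}}{16045631} - \frac{1205 \sqrt{430249}}{430249} \approx -83.946$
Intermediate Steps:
$C{\left(Q,T \right)} = \frac{1}{128 + Q}$
$- \frac{31148}{\sqrt{143907 + C{\left(95,77 \right)}}} + \frac{v{\left(241 \right)}}{\sqrt{J + 188562}} = - \frac{31148}{\sqrt{143907 + \frac{1}{128 + 95}}} + \frac{\left(-5\right) 241}{\sqrt{241687 + 188562}} = - \frac{31148}{\sqrt{143907 + \frac{1}{223}}} - \frac{1205}{\sqrt{430249}} = - \frac{31148}{\sqrt{143907 + \frac{1}{223}}} - 1205 \frac{\sqrt{430249}}{430249} = - \frac{31148}{\sqrt{\frac{32091262}{223}}} - \frac{1205 \sqrt{430249}}{430249} = - \frac{31148}{\frac{1}{223} \sqrt{7156351426}} - \frac{1205 \sqrt{430249}}{430249} = - 31148 \frac{\sqrt{7156351426}}{32091262} - \frac{1205 \sqrt{430249}}{430249} = - \frac{15574 \sqrt{7156351426}}{16045631} - \frac{1205 \sqrt{430249}}{430249}$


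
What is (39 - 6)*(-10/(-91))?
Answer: 330/91 ≈ 3.6264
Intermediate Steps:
(39 - 6)*(-10/(-91)) = 33*(-10*(-1/91)) = 33*(10/91) = 330/91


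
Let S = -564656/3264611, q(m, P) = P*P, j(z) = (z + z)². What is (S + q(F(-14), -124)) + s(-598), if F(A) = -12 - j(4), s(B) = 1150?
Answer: 53950396730/3264611 ≈ 16526.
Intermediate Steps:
j(z) = 4*z² (j(z) = (2*z)² = 4*z²)
F(A) = -76 (F(A) = -12 - 4*4² = -12 - 4*16 = -12 - 1*64 = -12 - 64 = -76)
q(m, P) = P²
S = -564656/3264611 (S = -564656*1/3264611 = -564656/3264611 ≈ -0.17296)
(S + q(F(-14), -124)) + s(-598) = (-564656/3264611 + (-124)²) + 1150 = (-564656/3264611 + 15376) + 1150 = 50196094080/3264611 + 1150 = 53950396730/3264611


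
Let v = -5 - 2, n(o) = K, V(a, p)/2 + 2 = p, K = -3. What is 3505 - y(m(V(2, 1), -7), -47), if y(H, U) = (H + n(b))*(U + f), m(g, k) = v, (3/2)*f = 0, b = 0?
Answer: 3035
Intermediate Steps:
V(a, p) = -4 + 2*p
n(o) = -3
f = 0 (f = (⅔)*0 = 0)
v = -7
m(g, k) = -7
y(H, U) = U*(-3 + H) (y(H, U) = (H - 3)*(U + 0) = (-3 + H)*U = U*(-3 + H))
3505 - y(m(V(2, 1), -7), -47) = 3505 - (-47)*(-3 - 7) = 3505 - (-47)*(-10) = 3505 - 1*470 = 3505 - 470 = 3035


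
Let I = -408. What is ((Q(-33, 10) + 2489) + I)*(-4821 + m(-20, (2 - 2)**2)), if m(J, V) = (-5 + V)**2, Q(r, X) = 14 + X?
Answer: -10095580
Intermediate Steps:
((Q(-33, 10) + 2489) + I)*(-4821 + m(-20, (2 - 2)**2)) = (((14 + 10) + 2489) - 408)*(-4821 + (-5 + (2 - 2)**2)**2) = ((24 + 2489) - 408)*(-4821 + (-5 + 0**2)**2) = (2513 - 408)*(-4821 + (-5 + 0)**2) = 2105*(-4821 + (-5)**2) = 2105*(-4821 + 25) = 2105*(-4796) = -10095580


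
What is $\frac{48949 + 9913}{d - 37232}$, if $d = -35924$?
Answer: $- \frac{29431}{36578} \approx -0.80461$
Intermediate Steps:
$\frac{48949 + 9913}{d - 37232} = \frac{48949 + 9913}{-35924 - 37232} = \frac{58862}{-73156} = 58862 \left(- \frac{1}{73156}\right) = - \frac{29431}{36578}$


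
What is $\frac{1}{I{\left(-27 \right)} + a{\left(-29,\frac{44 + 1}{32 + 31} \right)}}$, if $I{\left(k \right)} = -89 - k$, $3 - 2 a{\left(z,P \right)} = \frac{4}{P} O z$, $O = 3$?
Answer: $\frac{10}{1831} \approx 0.0054615$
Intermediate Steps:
$a{\left(z,P \right)} = \frac{3}{2} - \frac{6 z}{P}$ ($a{\left(z,P \right)} = \frac{3}{2} - \frac{\frac{4}{P} 3 z}{2} = \frac{3}{2} - \frac{\frac{12}{P} z}{2} = \frac{3}{2} - \frac{12 z \frac{1}{P}}{2} = \frac{3}{2} - \frac{6 z}{P}$)
$\frac{1}{I{\left(-27 \right)} + a{\left(-29,\frac{44 + 1}{32 + 31} \right)}} = \frac{1}{\left(-89 - -27\right) - \left(- \frac{3}{2} - \frac{174}{\left(44 + 1\right) \frac{1}{32 + 31}}\right)} = \frac{1}{\left(-89 + 27\right) - \left(- \frac{3}{2} - \frac{174}{45 \cdot \frac{1}{63}}\right)} = \frac{1}{-62 - \left(- \frac{3}{2} - \frac{174}{45 \cdot \frac{1}{63}}\right)} = \frac{1}{-62 - \left(- \frac{3}{2} - \frac{174}{\frac{5}{7}}\right)} = \frac{1}{-62 - \left(- \frac{3}{2} - \frac{1218}{5}\right)} = \frac{1}{-62 + \left(\frac{3}{2} + \frac{1218}{5}\right)} = \frac{1}{-62 + \frac{2451}{10}} = \frac{1}{\frac{1831}{10}} = \frac{10}{1831}$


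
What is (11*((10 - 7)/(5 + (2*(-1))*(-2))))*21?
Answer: 77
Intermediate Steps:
(11*((10 - 7)/(5 + (2*(-1))*(-2))))*21 = (11*(3/(5 - 2*(-2))))*21 = (11*(3/(5 + 4)))*21 = (11*(3/9))*21 = (11*(3*(⅑)))*21 = (11*(⅓))*21 = (11/3)*21 = 77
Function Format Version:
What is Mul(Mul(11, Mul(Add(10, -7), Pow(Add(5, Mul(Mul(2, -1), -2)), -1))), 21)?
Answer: 77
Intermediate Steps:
Mul(Mul(11, Mul(Add(10, -7), Pow(Add(5, Mul(Mul(2, -1), -2)), -1))), 21) = Mul(Mul(11, Mul(3, Pow(Add(5, Mul(-2, -2)), -1))), 21) = Mul(Mul(11, Mul(3, Pow(Add(5, 4), -1))), 21) = Mul(Mul(11, Mul(3, Pow(9, -1))), 21) = Mul(Mul(11, Mul(3, Rational(1, 9))), 21) = Mul(Mul(11, Rational(1, 3)), 21) = Mul(Rational(11, 3), 21) = 77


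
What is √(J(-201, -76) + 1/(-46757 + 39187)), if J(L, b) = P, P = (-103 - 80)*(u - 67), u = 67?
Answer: I*√7570/7570 ≈ 0.011493*I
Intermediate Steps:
P = 0 (P = (-103 - 80)*(67 - 67) = -183*0 = 0)
J(L, b) = 0
√(J(-201, -76) + 1/(-46757 + 39187)) = √(0 + 1/(-46757 + 39187)) = √(0 + 1/(-7570)) = √(0 - 1/7570) = √(-1/7570) = I*√7570/7570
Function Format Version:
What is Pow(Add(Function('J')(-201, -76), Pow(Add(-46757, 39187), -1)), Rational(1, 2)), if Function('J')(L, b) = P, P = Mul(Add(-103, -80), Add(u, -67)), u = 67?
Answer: Mul(Rational(1, 7570), I, Pow(7570, Rational(1, 2))) ≈ Mul(0.011493, I)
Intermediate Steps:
P = 0 (P = Mul(Add(-103, -80), Add(67, -67)) = Mul(-183, 0) = 0)
Function('J')(L, b) = 0
Pow(Add(Function('J')(-201, -76), Pow(Add(-46757, 39187), -1)), Rational(1, 2)) = Pow(Add(0, Pow(Add(-46757, 39187), -1)), Rational(1, 2)) = Pow(Add(0, Pow(-7570, -1)), Rational(1, 2)) = Pow(Add(0, Rational(-1, 7570)), Rational(1, 2)) = Pow(Rational(-1, 7570), Rational(1, 2)) = Mul(Rational(1, 7570), I, Pow(7570, Rational(1, 2)))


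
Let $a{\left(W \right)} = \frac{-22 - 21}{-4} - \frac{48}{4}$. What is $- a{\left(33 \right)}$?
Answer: $\frac{5}{4} \approx 1.25$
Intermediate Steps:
$a{\left(W \right)} = - \frac{5}{4}$ ($a{\left(W \right)} = \left(-43\right) \left(- \frac{1}{4}\right) - 12 = \frac{43}{4} - 12 = - \frac{5}{4}$)
$- a{\left(33 \right)} = \left(-1\right) \left(- \frac{5}{4}\right) = \frac{5}{4}$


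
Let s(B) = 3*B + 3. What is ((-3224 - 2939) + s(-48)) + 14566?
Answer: 8262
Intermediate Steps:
s(B) = 3 + 3*B
((-3224 - 2939) + s(-48)) + 14566 = ((-3224 - 2939) + (3 + 3*(-48))) + 14566 = (-6163 + (3 - 144)) + 14566 = (-6163 - 141) + 14566 = -6304 + 14566 = 8262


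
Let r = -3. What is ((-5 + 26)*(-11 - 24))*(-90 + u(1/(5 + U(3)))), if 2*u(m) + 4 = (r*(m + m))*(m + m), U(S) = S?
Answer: 2166045/32 ≈ 67689.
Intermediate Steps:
u(m) = -2 - 6*m² (u(m) = -2 + ((-3*(m + m))*(m + m))/2 = -2 + ((-6*m)*(2*m))/2 = -2 + (-12*m²)/2 = -2 - 6*m²)
((-5 + 26)*(-11 - 24))*(-90 + u(1/(5 + U(3)))) = ((-5 + 26)*(-11 - 24))*(-90 + (-2 - 6/(5 + 3)²)) = (21*(-35))*(-90 + (-2 - 6*(1/8)²)) = -735*(-90 + (-2 - 6*(⅛)²)) = -735*(-90 + (-2 - 6*1/64)) = -735*(-90 + (-2 - 3/32)) = -735*(-90 - 67/32) = -735*(-2947/32) = 2166045/32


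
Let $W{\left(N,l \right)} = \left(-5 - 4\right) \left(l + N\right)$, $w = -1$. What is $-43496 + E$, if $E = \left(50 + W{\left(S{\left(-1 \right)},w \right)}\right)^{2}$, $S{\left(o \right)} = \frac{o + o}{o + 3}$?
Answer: $-38872$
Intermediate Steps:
$S{\left(o \right)} = \frac{2 o}{3 + o}$
$W{\left(N,l \right)} = - 9 N - 9 l$ ($W{\left(N,l \right)} = - 9 \left(N + l\right) = - 9 N - 9 l$)
$E = 4624$ ($E = \left(50 - \left(-9 + 9 \cdot 2 \left(-1\right) \frac{1}{3 - 1}\right)\right)^{2} = \left(50 + \left(- 9 \cdot 2 \left(-1\right) \frac{1}{2} + 9\right)\right)^{2} = \left(50 + \left(\left(-9\right) \left(-1\right) + 9\right)\right)^{2} = \left(50 + \left(9 + 9\right)\right)^{2} = \left(50 + 18\right)^{2} = 68^{2} = 4624$)
$-43496 + E = -43496 + 4624 = -38872$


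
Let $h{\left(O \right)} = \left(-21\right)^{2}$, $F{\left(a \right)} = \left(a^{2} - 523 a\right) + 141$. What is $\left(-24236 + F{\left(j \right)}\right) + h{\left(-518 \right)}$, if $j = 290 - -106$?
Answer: $-73946$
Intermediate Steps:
$j = 396$ ($j = 290 + 106 = 396$)
$F{\left(a \right)} = 141 + a^{2} - 523 a$
$h{\left(O \right)} = 441$
$\left(-24236 + F{\left(j \right)}\right) + h{\left(-518 \right)} = \left(-24236 + \left(141 + 396^{2} - 207108\right)\right) + 441 = \left(-24236 + \left(141 + 156816 - 207108\right)\right) + 441 = \left(-24236 - 50151\right) + 441 = -74387 + 441 = -73946$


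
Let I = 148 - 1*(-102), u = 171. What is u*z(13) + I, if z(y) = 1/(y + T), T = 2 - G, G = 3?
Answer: 1057/4 ≈ 264.25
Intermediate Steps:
T = -1 (T = 2 - 1*3 = 2 - 3 = -1)
I = 250 (I = 148 + 102 = 250)
z(y) = 1/(-1 + y) (z(y) = 1/(y - 1) = 1/(-1 + y))
u*z(13) + I = 171/(-1 + 13) + 250 = 171/12 + 250 = 171*(1/12) + 250 = 57/4 + 250 = 1057/4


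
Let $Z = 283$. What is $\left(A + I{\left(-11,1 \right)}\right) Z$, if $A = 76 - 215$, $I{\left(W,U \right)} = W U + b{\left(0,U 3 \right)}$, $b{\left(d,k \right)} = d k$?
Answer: $-42450$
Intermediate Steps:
$I{\left(W,U \right)} = U W$ ($I{\left(W,U \right)} = W U + 0 U 3 = U W + 0 \cdot 3 U = U W + 0 = U W$)
$A = -139$
$\left(A + I{\left(-11,1 \right)}\right) Z = \left(-139 + 1 \left(-11\right)\right) 283 = \left(-139 - 11\right) 283 = \left(-150\right) 283 = -42450$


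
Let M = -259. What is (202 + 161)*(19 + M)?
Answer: -87120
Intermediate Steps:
(202 + 161)*(19 + M) = (202 + 161)*(19 - 259) = 363*(-240) = -87120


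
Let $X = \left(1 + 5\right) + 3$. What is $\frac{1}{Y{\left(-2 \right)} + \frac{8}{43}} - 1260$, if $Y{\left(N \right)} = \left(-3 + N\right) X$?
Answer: $- \frac{2428063}{1927} \approx -1260.0$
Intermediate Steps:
$X = 9$ ($X = 6 + 3 = 9$)
$Y{\left(N \right)} = -27 + 9 N$ ($Y{\left(N \right)} = \left(-3 + N\right) 9 = -27 + 9 N$)
$\frac{1}{Y{\left(-2 \right)} + \frac{8}{43}} - 1260 = \frac{1}{\left(-27 + 9 \left(-2\right)\right) + \frac{8}{43}} - 1260 = \frac{1}{\left(-27 - 18\right) + 8 \cdot \frac{1}{43}} - 1260 = \frac{1}{-45 + \frac{8}{43}} - 1260 = \frac{1}{- \frac{1927}{43}} - 1260 = - \frac{43}{1927} - 1260 = - \frac{2428063}{1927}$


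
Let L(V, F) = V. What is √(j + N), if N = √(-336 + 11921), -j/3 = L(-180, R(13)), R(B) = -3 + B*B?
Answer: √(540 + √11585) ≈ 25.449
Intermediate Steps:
R(B) = -3 + B²
j = 540 (j = -3*(-180) = 540)
N = √11585 ≈ 107.63
√(j + N) = √(540 + √11585)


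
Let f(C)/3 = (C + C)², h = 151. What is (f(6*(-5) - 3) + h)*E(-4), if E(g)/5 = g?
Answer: -264380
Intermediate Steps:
E(g) = 5*g
f(C) = 12*C² (f(C) = 3*(C + C)² = 3*(2*C)² = 3*(4*C²) = 12*C²)
(f(6*(-5) - 3) + h)*E(-4) = (12*(6*(-5) - 3)² + 151)*(5*(-4)) = (12*(-30 - 3)² + 151)*(-20) = (12*(-33)² + 151)*(-20) = (12*1089 + 151)*(-20) = (13068 + 151)*(-20) = 13219*(-20) = -264380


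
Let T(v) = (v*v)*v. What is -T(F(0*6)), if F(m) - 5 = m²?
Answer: -125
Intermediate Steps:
F(m) = 5 + m²
T(v) = v³ (T(v) = v²*v = v³)
-T(F(0*6)) = -(5 + (0*6)²)³ = -(5 + 0²)³ = -(5 + 0)³ = -1*5³ = -1*125 = -125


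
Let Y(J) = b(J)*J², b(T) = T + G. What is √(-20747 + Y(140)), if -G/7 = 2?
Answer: √2448853 ≈ 1564.9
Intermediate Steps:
G = -14 (G = -7*2 = -14)
b(T) = -14 + T (b(T) = T - 14 = -14 + T)
Y(J) = J²*(-14 + J) (Y(J) = (-14 + J)*J² = J²*(-14 + J))
√(-20747 + Y(140)) = √(-20747 + 140²*(-14 + 140)) = √(-20747 + 19600*126) = √(-20747 + 2469600) = √2448853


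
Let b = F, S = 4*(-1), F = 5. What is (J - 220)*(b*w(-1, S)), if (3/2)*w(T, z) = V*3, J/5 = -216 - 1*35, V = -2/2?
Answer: 14750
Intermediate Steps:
V = -1 (V = -2*½ = -1)
J = -1255 (J = 5*(-216 - 1*35) = 5*(-216 - 35) = 5*(-251) = -1255)
S = -4
b = 5
w(T, z) = -2 (w(T, z) = 2*(-1*3)/3 = (⅔)*(-3) = -2)
(J - 220)*(b*w(-1, S)) = (-1255 - 220)*(5*(-2)) = -1475*(-10) = 14750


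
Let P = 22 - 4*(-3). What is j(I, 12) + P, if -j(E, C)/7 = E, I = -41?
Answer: 321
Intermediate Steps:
j(E, C) = -7*E
P = 34 (P = 22 + 12 = 34)
j(I, 12) + P = -7*(-41) + 34 = 287 + 34 = 321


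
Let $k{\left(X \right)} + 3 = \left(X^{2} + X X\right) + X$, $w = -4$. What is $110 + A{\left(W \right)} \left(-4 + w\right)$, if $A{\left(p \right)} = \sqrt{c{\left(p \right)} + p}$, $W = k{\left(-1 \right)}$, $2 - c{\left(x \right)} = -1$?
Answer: $102$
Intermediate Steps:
$c{\left(x \right)} = 3$ ($c{\left(x \right)} = 2 - -1 = 2 + 1 = 3$)
$k{\left(X \right)} = -3 + X + 2 X^{2}$ ($k{\left(X \right)} = -3 + \left(\left(X^{2} + X X\right) + X\right) = -3 + \left(\left(X^{2} + X^{2}\right) + X\right) = -3 + \left(2 X^{2} + X\right) = -3 + \left(X + 2 X^{2}\right) = -3 + X + 2 X^{2}$)
$W = -2$ ($W = -3 - 1 + 2 \left(-1\right)^{2} = -3 - 1 + 2 \cdot 1 = -3 - 1 + 2 = -2$)
$A{\left(p \right)} = \sqrt{3 + p}$
$110 + A{\left(W \right)} \left(-4 + w\right) = 110 + \sqrt{3 - 2} \left(-4 - 4\right) = 110 + \sqrt{1} \left(-8\right) = 110 + 1 \left(-8\right) = 110 - 8 = 102$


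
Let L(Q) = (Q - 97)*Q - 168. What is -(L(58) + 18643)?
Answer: -16213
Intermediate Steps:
L(Q) = -168 + Q*(-97 + Q) (L(Q) = (-97 + Q)*Q - 168 = Q*(-97 + Q) - 168 = -168 + Q*(-97 + Q))
-(L(58) + 18643) = -((-168 + 58**2 - 97*58) + 18643) = -((-168 + 3364 - 5626) + 18643) = -(-2430 + 18643) = -1*16213 = -16213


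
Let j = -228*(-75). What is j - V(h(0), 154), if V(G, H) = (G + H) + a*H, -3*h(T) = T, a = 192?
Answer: -12622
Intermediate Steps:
h(T) = -T/3
V(G, H) = G + 193*H (V(G, H) = (G + H) + 192*H = G + 193*H)
j = 17100
j - V(h(0), 154) = 17100 - (-1/3*0 + 193*154) = 17100 - (0 + 29722) = 17100 - 1*29722 = 17100 - 29722 = -12622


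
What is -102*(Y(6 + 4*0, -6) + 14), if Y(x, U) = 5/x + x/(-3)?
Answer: -1309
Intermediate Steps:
Y(x, U) = 5/x - x/3 (Y(x, U) = 5/x + x*(-⅓) = 5/x - x/3)
-102*(Y(6 + 4*0, -6) + 14) = -102*((5/(6 + 4*0) - (6 + 4*0)/3) + 14) = -102*((5/(6 + 0) - (6 + 0)/3) + 14) = -102*((5/6 - ⅓*6) + 14) = -102*((5*(⅙) - 2) + 14) = -102*((⅚ - 2) + 14) = -102*(-7/6 + 14) = -102*77/6 = -1309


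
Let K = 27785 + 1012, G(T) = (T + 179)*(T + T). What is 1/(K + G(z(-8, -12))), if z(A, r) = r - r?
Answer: 1/28797 ≈ 3.4726e-5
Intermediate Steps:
z(A, r) = 0
G(T) = 2*T*(179 + T) (G(T) = (179 + T)*(2*T) = 2*T*(179 + T))
K = 28797
1/(K + G(z(-8, -12))) = 1/(28797 + 2*0*(179 + 0)) = 1/(28797 + 2*0*179) = 1/(28797 + 0) = 1/28797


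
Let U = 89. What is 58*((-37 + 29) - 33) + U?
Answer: -2289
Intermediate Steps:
58*((-37 + 29) - 33) + U = 58*((-37 + 29) - 33) + 89 = 58*(-8 - 33) + 89 = 58*(-41) + 89 = -2378 + 89 = -2289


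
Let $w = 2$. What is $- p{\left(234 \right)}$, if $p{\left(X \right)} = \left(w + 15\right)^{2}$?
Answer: $-289$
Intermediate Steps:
$p{\left(X \right)} = 289$ ($p{\left(X \right)} = \left(2 + 15\right)^{2} = 17^{2} = 289$)
$- p{\left(234 \right)} = \left(-1\right) 289 = -289$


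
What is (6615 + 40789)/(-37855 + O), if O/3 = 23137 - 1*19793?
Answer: -47404/27823 ≈ -1.7038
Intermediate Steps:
O = 10032 (O = 3*(23137 - 1*19793) = 3*(23137 - 19793) = 3*3344 = 10032)
(6615 + 40789)/(-37855 + O) = (6615 + 40789)/(-37855 + 10032) = 47404/(-27823) = 47404*(-1/27823) = -47404/27823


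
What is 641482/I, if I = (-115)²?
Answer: 641482/13225 ≈ 48.505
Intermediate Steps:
I = 13225
641482/I = 641482/13225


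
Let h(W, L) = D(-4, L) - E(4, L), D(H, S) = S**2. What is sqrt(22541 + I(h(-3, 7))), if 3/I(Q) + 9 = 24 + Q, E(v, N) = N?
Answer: 2*sqrt(2034330)/19 ≈ 150.14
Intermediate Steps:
h(W, L) = L**2 - L
I(Q) = 3/(15 + Q) (I(Q) = 3/(-9 + (24 + Q)) = 3/(15 + Q))
sqrt(22541 + I(h(-3, 7))) = sqrt(22541 + 3/(15 + 7*(-1 + 7))) = sqrt(22541 + 3/(15 + 7*6)) = sqrt(22541 + 3/(15 + 42)) = sqrt(22541 + 3/57) = sqrt(22541 + 3*(1/57)) = sqrt(22541 + 1/19) = sqrt(428280/19) = 2*sqrt(2034330)/19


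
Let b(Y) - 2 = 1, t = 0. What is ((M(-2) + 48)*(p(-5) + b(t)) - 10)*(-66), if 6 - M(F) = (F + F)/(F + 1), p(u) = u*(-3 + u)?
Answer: -141240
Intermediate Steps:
b(Y) = 3 (b(Y) = 2 + 1 = 3)
M(F) = 6 - 2*F/(1 + F) (M(F) = 6 - (F + F)/(F + 1) = 6 - 2*F/(1 + F))
((M(-2) + 48)*(p(-5) + b(t)) - 10)*(-66) = ((2*(3 + 2*(-2))/(1 - 2) + 48)*(-5*(-3 - 5) + 3) - 10)*(-66) = ((2*(3 - 4)/(-1) + 48)*(-5*(-8) + 3) - 10)*(-66) = ((2*(-1)*(-1) + 48)*(40 + 3) - 10)*(-66) = ((2 + 48)*43 - 10)*(-66) = (50*43 - 10)*(-66) = (2150 - 10)*(-66) = 2140*(-66) = -141240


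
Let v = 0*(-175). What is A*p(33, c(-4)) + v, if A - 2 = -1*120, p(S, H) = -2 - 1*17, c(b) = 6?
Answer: 2242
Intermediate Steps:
p(S, H) = -19 (p(S, H) = -2 - 17 = -19)
A = -118 (A = 2 - 1*120 = 2 - 120 = -118)
v = 0
A*p(33, c(-4)) + v = -118*(-19) + 0 = 2242 + 0 = 2242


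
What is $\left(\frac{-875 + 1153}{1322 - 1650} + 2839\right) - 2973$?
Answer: $- \frac{22115}{164} \approx -134.85$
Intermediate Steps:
$\left(\frac{-875 + 1153}{1322 - 1650} + 2839\right) - 2973 = \left(\frac{278}{-328} + 2839\right) - 2973 = \left(278 \left(- \frac{1}{328}\right) + 2839\right) - 2973 = \left(- \frac{139}{164} + 2839\right) - 2973 = \frac{465457}{164} - 2973 = - \frac{22115}{164}$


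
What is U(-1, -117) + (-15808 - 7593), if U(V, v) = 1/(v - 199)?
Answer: -7394717/316 ≈ -23401.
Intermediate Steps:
U(V, v) = 1/(-199 + v)
U(-1, -117) + (-15808 - 7593) = 1/(-199 - 117) + (-15808 - 7593) = 1/(-316) - 23401 = -1/316 - 23401 = -7394717/316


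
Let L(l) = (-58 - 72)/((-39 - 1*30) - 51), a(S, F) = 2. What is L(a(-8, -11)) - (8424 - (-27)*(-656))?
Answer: 111469/12 ≈ 9289.1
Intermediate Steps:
L(l) = 13/12 (L(l) = -130/((-39 - 30) - 51) = -130/(-69 - 51) = -130/(-120) = -130*(-1/120) = 13/12)
L(a(-8, -11)) - (8424 - (-27)*(-656)) = 13/12 - (8424 - (-27)*(-656)) = 13/12 - (8424 - 1*17712) = 13/12 - (8424 - 17712) = 13/12 - 1*(-9288) = 13/12 + 9288 = 111469/12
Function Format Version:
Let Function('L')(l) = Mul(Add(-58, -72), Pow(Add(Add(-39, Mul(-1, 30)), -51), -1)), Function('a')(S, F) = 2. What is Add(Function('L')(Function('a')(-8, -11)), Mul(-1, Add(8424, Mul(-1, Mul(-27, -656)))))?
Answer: Rational(111469, 12) ≈ 9289.1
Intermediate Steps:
Function('L')(l) = Rational(13, 12) (Function('L')(l) = Mul(-130, Pow(Add(Add(-39, -30), -51), -1)) = Mul(-130, Pow(Add(-69, -51), -1)) = Mul(-130, Pow(-120, -1)) = Mul(-130, Rational(-1, 120)) = Rational(13, 12))
Add(Function('L')(Function('a')(-8, -11)), Mul(-1, Add(8424, Mul(-1, Mul(-27, -656))))) = Add(Rational(13, 12), Mul(-1, Add(8424, Mul(-1, Mul(-27, -656))))) = Add(Rational(13, 12), Mul(-1, Add(8424, Mul(-1, 17712)))) = Add(Rational(13, 12), Mul(-1, Add(8424, -17712))) = Add(Rational(13, 12), Mul(-1, -9288)) = Add(Rational(13, 12), 9288) = Rational(111469, 12)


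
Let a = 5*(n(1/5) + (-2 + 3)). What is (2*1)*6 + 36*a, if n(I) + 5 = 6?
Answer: 372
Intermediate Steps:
n(I) = 1 (n(I) = -5 + 6 = 1)
a = 10 (a = 5*(1 + (-2 + 3)) = 5*(1 + 1) = 5*2 = 10)
(2*1)*6 + 36*a = (2*1)*6 + 36*10 = 2*6 + 360 = 12 + 360 = 372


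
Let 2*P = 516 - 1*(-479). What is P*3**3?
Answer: 26865/2 ≈ 13433.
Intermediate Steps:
P = 995/2 (P = (516 - 1*(-479))/2 = (516 + 479)/2 = (1/2)*995 = 995/2 ≈ 497.50)
P*3**3 = (995/2)*3**3 = (995/2)*27 = 26865/2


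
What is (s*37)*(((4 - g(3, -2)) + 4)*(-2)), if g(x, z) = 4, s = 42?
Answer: -12432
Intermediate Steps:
(s*37)*(((4 - g(3, -2)) + 4)*(-2)) = (42*37)*(((4 - 1*4) + 4)*(-2)) = 1554*(((4 - 4) + 4)*(-2)) = 1554*((0 + 4)*(-2)) = 1554*(4*(-2)) = 1554*(-8) = -12432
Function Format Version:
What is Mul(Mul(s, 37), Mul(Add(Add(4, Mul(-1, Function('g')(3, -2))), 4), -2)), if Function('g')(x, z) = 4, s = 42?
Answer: -12432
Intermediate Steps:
Mul(Mul(s, 37), Mul(Add(Add(4, Mul(-1, Function('g')(3, -2))), 4), -2)) = Mul(Mul(42, 37), Mul(Add(Add(4, Mul(-1, 4)), 4), -2)) = Mul(1554, Mul(Add(Add(4, -4), 4), -2)) = Mul(1554, Mul(Add(0, 4), -2)) = Mul(1554, Mul(4, -2)) = Mul(1554, -8) = -12432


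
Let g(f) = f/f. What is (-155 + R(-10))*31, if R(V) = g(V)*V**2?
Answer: -1705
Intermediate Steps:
g(f) = 1
R(V) = V**2 (R(V) = 1*V**2 = V**2)
(-155 + R(-10))*31 = (-155 + (-10)**2)*31 = (-155 + 100)*31 = -55*31 = -1705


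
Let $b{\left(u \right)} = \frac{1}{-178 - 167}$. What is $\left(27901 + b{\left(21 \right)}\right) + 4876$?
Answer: $\frac{11308064}{345} \approx 32777.0$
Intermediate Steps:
$b{\left(u \right)} = - \frac{1}{345}$ ($b{\left(u \right)} = \frac{1}{-345} = - \frac{1}{345}$)
$\left(27901 + b{\left(21 \right)}\right) + 4876 = \left(27901 - \frac{1}{345}\right) + 4876 = \frac{9625844}{345} + 4876 = \frac{11308064}{345}$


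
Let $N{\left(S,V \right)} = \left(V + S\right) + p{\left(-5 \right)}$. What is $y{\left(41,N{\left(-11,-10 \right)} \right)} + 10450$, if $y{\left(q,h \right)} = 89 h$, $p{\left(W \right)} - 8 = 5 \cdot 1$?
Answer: $9738$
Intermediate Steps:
$p{\left(W \right)} = 13$ ($p{\left(W \right)} = 8 + 5 \cdot 1 = 8 + 5 = 13$)
$N{\left(S,V \right)} = 13 + S + V$ ($N{\left(S,V \right)} = \left(V + S\right) + 13 = \left(S + V\right) + 13 = 13 + S + V$)
$y{\left(41,N{\left(-11,-10 \right)} \right)} + 10450 = 89 \left(13 - 11 - 10\right) + 10450 = 89 \left(-8\right) + 10450 = -712 + 10450 = 9738$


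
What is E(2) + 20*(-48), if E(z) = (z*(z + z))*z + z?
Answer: -942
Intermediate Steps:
E(z) = z + 2*z³ (E(z) = (z*(2*z))*z + z = (2*z²)*z + z = 2*z³ + z = z + 2*z³)
E(2) + 20*(-48) = (2 + 2*2³) + 20*(-48) = (2 + 2*8) - 960 = (2 + 16) - 960 = 18 - 960 = -942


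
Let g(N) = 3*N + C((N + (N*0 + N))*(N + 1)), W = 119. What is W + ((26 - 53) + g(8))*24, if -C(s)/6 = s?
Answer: -20689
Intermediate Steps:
C(s) = -6*s
g(N) = 3*N - 12*N*(1 + N) (g(N) = 3*N - 6*(N + (N*0 + N))*(N + 1) = 3*N - 6*(N + (0 + N))*(1 + N) = 3*N - 6*(N + N)*(1 + N) = 3*N - 6*2*N*(1 + N) = 3*N - 12*N*(1 + N))
W + ((26 - 53) + g(8))*24 = 119 + ((26 - 53) + 3*8*(-3 - 4*8))*24 = 119 + (-27 + 3*8*(-3 - 32))*24 = 119 + (-27 + 3*8*(-35))*24 = 119 + (-27 - 840)*24 = 119 - 867*24 = 119 - 20808 = -20689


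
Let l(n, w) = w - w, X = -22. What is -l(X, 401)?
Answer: 0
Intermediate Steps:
l(n, w) = 0
-l(X, 401) = -1*0 = 0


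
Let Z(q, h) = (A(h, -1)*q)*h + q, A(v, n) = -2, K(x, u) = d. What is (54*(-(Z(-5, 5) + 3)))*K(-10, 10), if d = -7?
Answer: 18144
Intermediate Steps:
K(x, u) = -7
Z(q, h) = q - 2*h*q (Z(q, h) = (-2*q)*h + q = -2*h*q + q = q - 2*h*q)
(54*(-(Z(-5, 5) + 3)))*K(-10, 10) = (54*(-(-5*(1 - 2*5) + 3)))*(-7) = (54*(-(-5*(1 - 10) + 3)))*(-7) = (54*(-(-5*(-9) + 3)))*(-7) = (54*(-(45 + 3)))*(-7) = (54*(-1*48))*(-7) = (54*(-48))*(-7) = -2592*(-7) = 18144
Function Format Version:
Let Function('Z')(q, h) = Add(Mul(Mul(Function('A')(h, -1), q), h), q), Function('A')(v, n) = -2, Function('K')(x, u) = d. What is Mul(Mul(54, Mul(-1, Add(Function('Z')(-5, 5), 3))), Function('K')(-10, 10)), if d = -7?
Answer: 18144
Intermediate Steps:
Function('K')(x, u) = -7
Function('Z')(q, h) = Add(q, Mul(-2, h, q)) (Function('Z')(q, h) = Add(Mul(Mul(-2, q), h), q) = Add(Mul(-2, h, q), q) = Add(q, Mul(-2, h, q)))
Mul(Mul(54, Mul(-1, Add(Function('Z')(-5, 5), 3))), Function('K')(-10, 10)) = Mul(Mul(54, Mul(-1, Add(Mul(-5, Add(1, Mul(-2, 5))), 3))), -7) = Mul(Mul(54, Mul(-1, Add(Mul(-5, Add(1, -10)), 3))), -7) = Mul(Mul(54, Mul(-1, Add(Mul(-5, -9), 3))), -7) = Mul(Mul(54, Mul(-1, Add(45, 3))), -7) = Mul(Mul(54, Mul(-1, 48)), -7) = Mul(Mul(54, -48), -7) = Mul(-2592, -7) = 18144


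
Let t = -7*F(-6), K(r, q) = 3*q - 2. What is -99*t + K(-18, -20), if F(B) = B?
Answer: -4220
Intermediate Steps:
K(r, q) = -2 + 3*q
t = 42 (t = -7*(-6) = 42)
-99*t + K(-18, -20) = -99*42 + (-2 + 3*(-20)) = -4158 + (-2 - 60) = -4158 - 62 = -4220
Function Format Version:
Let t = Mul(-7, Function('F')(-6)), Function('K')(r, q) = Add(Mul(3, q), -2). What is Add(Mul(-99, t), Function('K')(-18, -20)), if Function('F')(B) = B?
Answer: -4220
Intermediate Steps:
Function('K')(r, q) = Add(-2, Mul(3, q))
t = 42 (t = Mul(-7, -6) = 42)
Add(Mul(-99, t), Function('K')(-18, -20)) = Add(Mul(-99, 42), Add(-2, Mul(3, -20))) = Add(-4158, Add(-2, -60)) = Add(-4158, -62) = -4220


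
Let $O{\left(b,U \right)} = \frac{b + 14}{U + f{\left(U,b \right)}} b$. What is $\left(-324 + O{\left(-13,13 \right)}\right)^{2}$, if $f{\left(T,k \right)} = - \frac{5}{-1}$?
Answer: $\frac{34164025}{324} \approx 1.0544 \cdot 10^{5}$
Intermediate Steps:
$f{\left(T,k \right)} = 5$ ($f{\left(T,k \right)} = \left(-5\right) \left(-1\right) = 5$)
$O{\left(b,U \right)} = \frac{b \left(14 + b\right)}{5 + U}$ ($O{\left(b,U \right)} = \frac{b + 14}{U + 5} b = \frac{14 + b}{5 + U} b = \frac{b \left(14 + b\right)}{5 + U}$)
$\left(-324 + O{\left(-13,13 \right)}\right)^{2} = \left(-324 - \frac{13 \left(14 - 13\right)}{5 + 13}\right)^{2} = \left(-324 - 13 \cdot \frac{1}{18} \cdot 1\right)^{2} = \left(-324 - \frac{13}{18} \cdot 1\right)^{2} = \left(-324 - \frac{13}{18}\right)^{2} = \left(- \frac{5845}{18}\right)^{2} = \frac{34164025}{324}$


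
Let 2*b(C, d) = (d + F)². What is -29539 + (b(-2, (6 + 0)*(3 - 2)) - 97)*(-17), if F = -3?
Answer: -55933/2 ≈ -27967.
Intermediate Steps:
b(C, d) = (-3 + d)²/2 (b(C, d) = (d - 3)²/2 = (-3 + d)²/2)
-29539 + (b(-2, (6 + 0)*(3 - 2)) - 97)*(-17) = -29539 + ((-3 + (6 + 0)*(3 - 2))²/2 - 97)*(-17) = -29539 + ((-3 + 6*1)²/2 - 97)*(-17) = -29539 + ((-3 + 6)²/2 - 97)*(-17) = -29539 + ((½)*3² - 97)*(-17) = -29539 + ((½)*9 - 97)*(-17) = -29539 + (9/2 - 97)*(-17) = -29539 - 185/2*(-17) = -29539 + 3145/2 = -55933/2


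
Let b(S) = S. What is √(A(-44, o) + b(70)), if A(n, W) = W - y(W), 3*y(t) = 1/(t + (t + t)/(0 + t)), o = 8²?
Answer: √583682/66 ≈ 11.576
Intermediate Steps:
o = 64
y(t) = 1/(3*(2 + t)) (y(t) = 1/(3*(t + (t + t)/(0 + t))) = 1/(3*(t + (2*t)/t)) = 1/(3*(t + 2)) = 1/(3*(2 + t)))
A(n, W) = W - 1/(3*(2 + W))
√(A(-44, o) + b(70)) = √((-⅓ + 64*(2 + 64))/(2 + 64) + 70) = √((-⅓ + 64*66)/66 + 70) = √((-⅓ + 4224)/66 + 70) = √((1/66)*(12671/3) + 70) = √(12671/198 + 70) = √(26531/198) = √583682/66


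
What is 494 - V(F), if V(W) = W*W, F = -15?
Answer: 269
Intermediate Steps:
V(W) = W²
494 - V(F) = 494 - 1*(-15)² = 494 - 1*225 = 494 - 225 = 269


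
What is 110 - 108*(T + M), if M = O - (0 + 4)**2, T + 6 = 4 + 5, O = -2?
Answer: 1730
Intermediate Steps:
T = 3 (T = -6 + (4 + 5) = -6 + 9 = 3)
M = -18 (M = -2 - (0 + 4)**2 = -2 - 1*4**2 = -2 - 1*16 = -2 - 16 = -18)
110 - 108*(T + M) = 110 - 108*(3 - 18) = 110 - 108*(-15) = 110 - 18*(-90) = 110 + 1620 = 1730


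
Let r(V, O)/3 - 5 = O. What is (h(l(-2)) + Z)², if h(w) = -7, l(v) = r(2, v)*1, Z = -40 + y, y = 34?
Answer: 169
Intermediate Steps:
r(V, O) = 15 + 3*O
Z = -6 (Z = -40 + 34 = -6)
l(v) = 15 + 3*v (l(v) = (15 + 3*v)*1 = 15 + 3*v)
(h(l(-2)) + Z)² = (-7 - 6)² = (-13)² = 169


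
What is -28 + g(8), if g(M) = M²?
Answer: 36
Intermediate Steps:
-28 + g(8) = -28 + 8² = -28 + 64 = 36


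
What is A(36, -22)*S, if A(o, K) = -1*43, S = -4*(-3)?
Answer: -516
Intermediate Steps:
S = 12
A(o, K) = -43
A(36, -22)*S = -43*12 = -516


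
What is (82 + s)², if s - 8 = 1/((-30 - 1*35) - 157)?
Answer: 399160441/49284 ≈ 8099.2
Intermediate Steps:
s = 1775/222 (s = 8 + 1/((-30 - 1*35) - 157) = 8 + 1/((-30 - 35) - 157) = 8 + 1/(-65 - 157) = 8 + 1/(-222) = 8 - 1/222 = 1775/222 ≈ 7.9955)
(82 + s)² = (82 + 1775/222)² = (19979/222)² = 399160441/49284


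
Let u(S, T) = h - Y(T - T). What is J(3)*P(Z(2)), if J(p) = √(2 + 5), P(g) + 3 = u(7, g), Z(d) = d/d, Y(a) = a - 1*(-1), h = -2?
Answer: -6*√7 ≈ -15.875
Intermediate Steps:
Y(a) = 1 + a (Y(a) = a + 1 = 1 + a)
Z(d) = 1
u(S, T) = -3 (u(S, T) = -2 - (1 + (T - T)) = -2 - (1 + 0) = -2 - 1*1 = -2 - 1 = -3)
P(g) = -6 (P(g) = -3 - 3 = -6)
J(p) = √7
J(3)*P(Z(2)) = √7*(-6) = -6*√7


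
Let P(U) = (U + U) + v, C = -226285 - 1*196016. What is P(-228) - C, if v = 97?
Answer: 421942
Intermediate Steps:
C = -422301 (C = -226285 - 196016 = -422301)
P(U) = 97 + 2*U (P(U) = (U + U) + 97 = 2*U + 97 = 97 + 2*U)
P(-228) - C = (97 + 2*(-228)) - 1*(-422301) = (97 - 456) + 422301 = -359 + 422301 = 421942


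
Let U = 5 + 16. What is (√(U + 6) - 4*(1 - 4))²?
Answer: 171 + 72*√3 ≈ 295.71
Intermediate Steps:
U = 21
(√(U + 6) - 4*(1 - 4))² = (√(21 + 6) - 4*(1 - 4))² = (√27 - 4*(-3))² = (3*√3 + 12)² = (12 + 3*√3)²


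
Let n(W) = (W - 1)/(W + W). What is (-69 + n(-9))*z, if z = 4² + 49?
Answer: -40040/9 ≈ -4448.9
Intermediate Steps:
z = 65 (z = 16 + 49 = 65)
n(W) = (-1 + W)/(2*W) (n(W) = (-1 + W)/((2*W)) = (-1 + W)*(1/(2*W)) = (-1 + W)/(2*W))
(-69 + n(-9))*z = (-69 + (½)*(-1 - 9)/(-9))*65 = (-69 + (½)*(-⅑)*(-10))*65 = (-69 + 5/9)*65 = -616/9*65 = -40040/9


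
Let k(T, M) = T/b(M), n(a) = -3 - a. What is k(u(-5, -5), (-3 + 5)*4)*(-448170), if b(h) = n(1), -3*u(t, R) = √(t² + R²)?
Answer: -373475*√2/2 ≈ -2.6409e+5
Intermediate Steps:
u(t, R) = -√(R² + t²)/3 (u(t, R) = -√(t² + R²)/3 = -√(R² + t²)/3)
b(h) = -4 (b(h) = -3 - 1*1 = -3 - 1 = -4)
k(T, M) = -T/4 (k(T, M) = T/(-4) = T*(-¼) = -T/4)
k(u(-5, -5), (-3 + 5)*4)*(-448170) = -(-1)*√((-5)² + (-5)²)/12*(-448170) = -(-1)*√(25 + 25)/12*(-448170) = -(-1)*√50/12*(-448170) = -(-1)*5*√2/12*(-448170) = -(-5)*√2/12*(-448170) = (5*√2/12)*(-448170) = -373475*√2/2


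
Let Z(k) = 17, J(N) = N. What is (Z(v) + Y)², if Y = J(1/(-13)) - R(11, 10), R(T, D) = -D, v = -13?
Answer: 122500/169 ≈ 724.85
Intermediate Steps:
Y = 129/13 (Y = 1/(-13) - (-1)*10 = -1/13 - 1*(-10) = -1/13 + 10 = 129/13 ≈ 9.9231)
(Z(v) + Y)² = (17 + 129/13)² = (350/13)² = 122500/169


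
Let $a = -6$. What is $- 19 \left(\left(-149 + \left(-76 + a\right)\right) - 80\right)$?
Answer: $5909$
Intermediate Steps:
$- 19 \left(\left(-149 + \left(-76 + a\right)\right) - 80\right) = - 19 \left(\left(-149 - 82\right) - 80\right) = - 19 \left(-231 - 80\right) = \left(-19\right) \left(-311\right) = 5909$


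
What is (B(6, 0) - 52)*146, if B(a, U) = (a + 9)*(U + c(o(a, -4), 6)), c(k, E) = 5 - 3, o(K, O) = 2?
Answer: -3212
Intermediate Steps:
c(k, E) = 2
B(a, U) = (2 + U)*(9 + a) (B(a, U) = (a + 9)*(U + 2) = (9 + a)*(2 + U) = (2 + U)*(9 + a))
(B(6, 0) - 52)*146 = ((18 + 2*6 + 9*0 + 0*6) - 52)*146 = ((18 + 12 + 0 + 0) - 52)*146 = (30 - 52)*146 = -22*146 = -3212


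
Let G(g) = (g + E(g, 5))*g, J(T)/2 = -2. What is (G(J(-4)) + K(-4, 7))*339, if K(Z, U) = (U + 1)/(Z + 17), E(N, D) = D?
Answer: -14916/13 ≈ -1147.4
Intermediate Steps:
K(Z, U) = (1 + U)/(17 + Z)
J(T) = -4 (J(T) = 2*(-2) = -4)
G(g) = g*(5 + g) (G(g) = (g + 5)*g = (5 + g)*g = g*(5 + g))
(G(J(-4)) + K(-4, 7))*339 = (-4*(5 - 4) + (1 + 7)/(17 - 4))*339 = (-4*1 + 8/13)*339 = (-4 + (1/13)*8)*339 = (-4 + 8/13)*339 = -44/13*339 = -14916/13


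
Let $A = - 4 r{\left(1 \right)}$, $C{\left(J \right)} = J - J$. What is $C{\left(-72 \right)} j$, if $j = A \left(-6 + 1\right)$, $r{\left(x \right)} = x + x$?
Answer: $0$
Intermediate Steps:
$r{\left(x \right)} = 2 x$
$C{\left(J \right)} = 0$
$A = -8$ ($A = - 4 \cdot 2 \cdot 1 = \left(-4\right) 2 = -8$)
$j = 40$ ($j = - 8 \left(-6 + 1\right) = \left(-8\right) \left(-5\right) = 40$)
$C{\left(-72 \right)} j = 0 \cdot 40 = 0$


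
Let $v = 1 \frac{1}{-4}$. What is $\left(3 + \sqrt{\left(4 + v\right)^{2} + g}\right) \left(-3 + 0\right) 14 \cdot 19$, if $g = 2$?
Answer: $-2394 - \frac{399 \sqrt{257}}{2} \approx -5592.2$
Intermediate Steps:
$v = - \frac{1}{4}$ ($v = 1 \left(- \frac{1}{4}\right) = - \frac{1}{4} \approx -0.25$)
$\left(3 + \sqrt{\left(4 + v\right)^{2} + g}\right) \left(-3 + 0\right) 14 \cdot 19 = \left(3 + \sqrt{\left(4 - \frac{1}{4}\right)^{2} + 2}\right) \left(-3 + 0\right) 14 \cdot 19 = \left(3 + \sqrt{\left(\frac{15}{4}\right)^{2} + 2}\right) \left(-3\right) 14 \cdot 19 = \left(3 + \sqrt{\frac{225}{16} + 2}\right) \left(-3\right) 14 \cdot 19 = \left(3 + \sqrt{\frac{257}{16}}\right) \left(-3\right) 14 \cdot 19 = \left(3 + \frac{\sqrt{257}}{4}\right) \left(-3\right) 14 \cdot 19 = \left(-9 - \frac{3 \sqrt{257}}{4}\right) 14 \cdot 19 = \left(-126 - \frac{21 \sqrt{257}}{2}\right) 19 = -2394 - \frac{399 \sqrt{257}}{2}$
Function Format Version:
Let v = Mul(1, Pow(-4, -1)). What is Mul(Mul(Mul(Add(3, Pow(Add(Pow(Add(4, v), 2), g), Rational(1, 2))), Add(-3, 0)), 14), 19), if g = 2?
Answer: Add(-2394, Mul(Rational(-399, 2), Pow(257, Rational(1, 2)))) ≈ -5592.2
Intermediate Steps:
v = Rational(-1, 4) (v = Mul(1, Rational(-1, 4)) = Rational(-1, 4) ≈ -0.25000)
Mul(Mul(Mul(Add(3, Pow(Add(Pow(Add(4, v), 2), g), Rational(1, 2))), Add(-3, 0)), 14), 19) = Mul(Mul(Mul(Add(3, Pow(Add(Pow(Add(4, Rational(-1, 4)), 2), 2), Rational(1, 2))), Add(-3, 0)), 14), 19) = Mul(Mul(Mul(Add(3, Pow(Add(Pow(Rational(15, 4), 2), 2), Rational(1, 2))), -3), 14), 19) = Mul(Mul(Mul(Add(3, Pow(Add(Rational(225, 16), 2), Rational(1, 2))), -3), 14), 19) = Mul(Mul(Mul(Add(3, Pow(Rational(257, 16), Rational(1, 2))), -3), 14), 19) = Mul(Mul(Mul(Add(3, Mul(Rational(1, 4), Pow(257, Rational(1, 2)))), -3), 14), 19) = Mul(Mul(Add(-9, Mul(Rational(-3, 4), Pow(257, Rational(1, 2)))), 14), 19) = Mul(Add(-126, Mul(Rational(-21, 2), Pow(257, Rational(1, 2)))), 19) = Add(-2394, Mul(Rational(-399, 2), Pow(257, Rational(1, 2))))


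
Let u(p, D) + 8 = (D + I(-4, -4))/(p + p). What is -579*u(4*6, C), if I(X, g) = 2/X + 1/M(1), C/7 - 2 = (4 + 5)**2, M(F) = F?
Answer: -76235/32 ≈ -2382.3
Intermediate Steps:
C = 581 (C = 14 + 7*(4 + 5)**2 = 14 + 7*9**2 = 14 + 7*81 = 14 + 567 = 581)
I(X, g) = 1 + 2/X (I(X, g) = 2/X + 1/1 = 2/X + 1*1 = 2/X + 1 = 1 + 2/X)
u(p, D) = -8 + (1/2 + D)/(2*p) (u(p, D) = -8 + (D + (2 - 4)/(-4))/(p + p) = -8 + (D - 1/4*(-2))/((2*p)) = -8 + (D + 1/2)*(1/(2*p)) = -8 + (1/2 + D)*(1/(2*p)) = -8 + (1/2 + D)/(2*p))
-579*u(4*6, C) = -579*(1 - 128*6 + 2*581)/(4*(4*6)) = -579*(1 - 32*24 + 1162)/(4*24) = -579*(1 - 768 + 1162)/(4*24) = -579*395/(4*24) = -579*395/96 = -76235/32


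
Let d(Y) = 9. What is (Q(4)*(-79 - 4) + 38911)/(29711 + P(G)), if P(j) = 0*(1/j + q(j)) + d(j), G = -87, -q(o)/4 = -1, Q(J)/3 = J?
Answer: 7583/5944 ≈ 1.2757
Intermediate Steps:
Q(J) = 3*J
q(o) = 4 (q(o) = -4*(-1) = 4)
P(j) = 9 (P(j) = 0*(1/j + 4) + 9 = 0*(4 + 1/j) + 9 = 0 + 9 = 9)
(Q(4)*(-79 - 4) + 38911)/(29711 + P(G)) = ((3*4)*(-79 - 4) + 38911)/(29711 + 9) = (12*(-83) + 38911)/29720 = (-996 + 38911)*(1/29720) = 37915*(1/29720) = 7583/5944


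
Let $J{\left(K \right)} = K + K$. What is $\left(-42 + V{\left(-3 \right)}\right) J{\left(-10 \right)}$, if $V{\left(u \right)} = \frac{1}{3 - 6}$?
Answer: $\frac{2540}{3} \approx 846.67$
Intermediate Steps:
$V{\left(u \right)} = - \frac{1}{3}$ ($V{\left(u \right)} = \frac{1}{-3} = - \frac{1}{3}$)
$J{\left(K \right)} = 2 K$
$\left(-42 + V{\left(-3 \right)}\right) J{\left(-10 \right)} = \left(-42 - \frac{1}{3}\right) 2 \left(-10\right) = \left(- \frac{127}{3}\right) \left(-20\right) = \frac{2540}{3}$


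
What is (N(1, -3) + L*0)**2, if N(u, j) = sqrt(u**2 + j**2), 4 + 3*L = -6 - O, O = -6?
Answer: 10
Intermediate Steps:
L = -4/3 (L = -4/3 + (-6 - 1*(-6))/3 = -4/3 + (-6 + 6)/3 = -4/3 + (1/3)*0 = -4/3 + 0 = -4/3 ≈ -1.3333)
N(u, j) = sqrt(j**2 + u**2)
(N(1, -3) + L*0)**2 = (sqrt((-3)**2 + 1**2) - 4/3*0)**2 = (sqrt(9 + 1) + 0)**2 = (sqrt(10) + 0)**2 = (sqrt(10))**2 = 10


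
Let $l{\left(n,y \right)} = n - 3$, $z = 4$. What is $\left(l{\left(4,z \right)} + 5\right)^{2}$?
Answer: $36$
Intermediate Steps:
$l{\left(n,y \right)} = -3 + n$
$\left(l{\left(4,z \right)} + 5\right)^{2} = \left(\left(-3 + 4\right) + 5\right)^{2} = \left(1 + 5\right)^{2} = 6^{2} = 36$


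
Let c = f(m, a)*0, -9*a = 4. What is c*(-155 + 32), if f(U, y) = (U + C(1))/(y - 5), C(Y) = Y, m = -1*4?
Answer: 0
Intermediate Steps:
m = -4
a = -4/9 (a = -⅑*4 = -4/9 ≈ -0.44444)
f(U, y) = (1 + U)/(-5 + y) (f(U, y) = (U + 1)/(y - 5) = (1 + U)/(-5 + y))
c = 0 (c = ((1 - 4)/(-5 - 4/9))*0 = (-3/(-49/9))*0 = -9/49*(-3)*0 = (27/49)*0 = 0)
c*(-155 + 32) = 0*(-155 + 32) = 0*(-123) = 0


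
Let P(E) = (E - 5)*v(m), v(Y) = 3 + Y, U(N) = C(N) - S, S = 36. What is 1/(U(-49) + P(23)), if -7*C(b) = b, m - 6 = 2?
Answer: 1/169 ≈ 0.0059172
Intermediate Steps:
m = 8 (m = 6 + 2 = 8)
C(b) = -b/7
U(N) = -36 - N/7 (U(N) = -N/7 - 1*36 = -N/7 - 36 = -36 - N/7)
P(E) = -55 + 11*E (P(E) = (E - 5)*(3 + 8) = (-5 + E)*11 = -55 + 11*E)
1/(U(-49) + P(23)) = 1/((-36 - 1/7*(-49)) + (-55 + 11*23)) = 1/((-36 + 7) + (-55 + 253)) = 1/(-29 + 198) = 1/169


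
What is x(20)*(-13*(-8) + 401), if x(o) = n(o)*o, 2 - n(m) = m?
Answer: -181800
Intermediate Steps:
n(m) = 2 - m
x(o) = o*(2 - o) (x(o) = (2 - o)*o = o*(2 - o))
x(20)*(-13*(-8) + 401) = (20*(2 - 1*20))*(-13*(-8) + 401) = (20*(2 - 20))*(104 + 401) = (20*(-18))*505 = -360*505 = -181800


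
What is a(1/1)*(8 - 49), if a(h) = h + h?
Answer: -82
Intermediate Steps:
a(h) = 2*h
a(1/1)*(8 - 49) = (2*(1/1))*(8 - 49) = (2*(1*1))*(-41) = (2*1)*(-41) = 2*(-41) = -82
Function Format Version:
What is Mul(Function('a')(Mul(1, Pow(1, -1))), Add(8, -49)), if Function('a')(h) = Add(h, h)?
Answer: -82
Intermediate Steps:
Function('a')(h) = Mul(2, h)
Mul(Function('a')(Mul(1, Pow(1, -1))), Add(8, -49)) = Mul(Mul(2, Mul(1, Pow(1, -1))), Add(8, -49)) = Mul(Mul(2, Mul(1, 1)), -41) = Mul(Mul(2, 1), -41) = Mul(2, -41) = -82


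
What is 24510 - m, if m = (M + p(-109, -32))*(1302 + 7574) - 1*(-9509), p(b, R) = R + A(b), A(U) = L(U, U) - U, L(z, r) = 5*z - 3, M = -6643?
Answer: 63158865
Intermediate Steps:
L(z, r) = -3 + 5*z
A(U) = -3 + 4*U (A(U) = (-3 + 5*U) - U = -3 + 4*U)
p(b, R) = -3 + R + 4*b (p(b, R) = R + (-3 + 4*b) = -3 + R + 4*b)
m = -63134355 (m = (-6643 + (-3 - 32 + 4*(-109)))*(1302 + 7574) - 1*(-9509) = (-6643 + (-3 - 32 - 436))*8876 + 9509 = (-6643 - 471)*8876 + 9509 = -7114*8876 + 9509 = -63143864 + 9509 = -63134355)
24510 - m = 24510 - 1*(-63134355) = 24510 + 63134355 = 63158865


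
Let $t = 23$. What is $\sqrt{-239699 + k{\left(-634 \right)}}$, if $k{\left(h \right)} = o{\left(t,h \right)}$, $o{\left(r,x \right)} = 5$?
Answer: $i \sqrt{239694} \approx 489.59 i$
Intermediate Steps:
$k{\left(h \right)} = 5$
$\sqrt{-239699 + k{\left(-634 \right)}} = \sqrt{-239699 + 5} = \sqrt{-239694} = i \sqrt{239694}$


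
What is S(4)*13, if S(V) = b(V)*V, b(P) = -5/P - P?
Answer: -273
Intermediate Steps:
b(P) = -P - 5/P
S(V) = V*(-V - 5/V) (S(V) = (-V - 5/V)*V = V*(-V - 5/V))
S(4)*13 = (-5 - 1*4²)*13 = (-5 - 1*16)*13 = (-5 - 16)*13 = -21*13 = -273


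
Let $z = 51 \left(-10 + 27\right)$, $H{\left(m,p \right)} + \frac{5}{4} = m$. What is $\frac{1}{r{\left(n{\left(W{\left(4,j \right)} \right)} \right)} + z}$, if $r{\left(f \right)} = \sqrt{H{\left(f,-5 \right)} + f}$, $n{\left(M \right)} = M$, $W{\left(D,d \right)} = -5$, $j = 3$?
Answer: $\frac{1156}{1002267} - \frac{2 i \sqrt{5}}{1002267} \approx 0.0011534 - 4.462 \cdot 10^{-6} i$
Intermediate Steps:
$H{\left(m,p \right)} = - \frac{5}{4} + m$
$z = 867$ ($z = 51 \cdot 17 = 867$)
$r{\left(f \right)} = \sqrt{- \frac{5}{4} + 2 f}$ ($r{\left(f \right)} = \sqrt{\left(- \frac{5}{4} + f\right) + f} = \sqrt{- \frac{5}{4} + 2 f}$)
$\frac{1}{r{\left(n{\left(W{\left(4,j \right)} \right)} \right)} + z} = \frac{1}{\frac{\sqrt{-5 + 8 \left(-5\right)}}{2} + 867} = \frac{1}{\frac{\sqrt{-5 - 40}}{2} + 867} = \frac{1}{\frac{\sqrt{-45}}{2} + 867} = \frac{1}{\frac{3 i \sqrt{5}}{2} + 867} = \frac{1}{867 + \frac{3 i \sqrt{5}}{2}}$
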